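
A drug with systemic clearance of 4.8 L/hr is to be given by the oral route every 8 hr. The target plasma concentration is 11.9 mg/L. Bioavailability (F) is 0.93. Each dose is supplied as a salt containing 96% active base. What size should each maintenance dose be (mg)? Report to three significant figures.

D = CL × Css × τ / F / S = 4.800 × 11.9 × 8 / 0.93 / 0.96 = 511.8 mg

512 mg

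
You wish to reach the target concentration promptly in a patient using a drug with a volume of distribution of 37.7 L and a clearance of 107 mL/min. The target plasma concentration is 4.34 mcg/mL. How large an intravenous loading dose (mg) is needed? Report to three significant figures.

LD = Vd × C = 37.70 × 4.340 = 163.6 mg

164 mg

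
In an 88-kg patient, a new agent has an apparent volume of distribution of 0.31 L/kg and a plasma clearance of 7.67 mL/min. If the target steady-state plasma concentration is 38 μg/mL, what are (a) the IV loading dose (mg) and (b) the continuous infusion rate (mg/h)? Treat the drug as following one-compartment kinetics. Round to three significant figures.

(a) 1040 mg; (b) 17.5 mg/h

Vd(total) = 88 kg × 0.31 L/kg = 27.28 L
Loading: fill Vd to C_target → 27.28 L × 38 mg/L = 1037 mg
CL = 7.67 mL/min × 60/1000 = 0.4602 L/h
Infusion rate = 0.4602 L/h × 38 mg/L = 17.49 mg/h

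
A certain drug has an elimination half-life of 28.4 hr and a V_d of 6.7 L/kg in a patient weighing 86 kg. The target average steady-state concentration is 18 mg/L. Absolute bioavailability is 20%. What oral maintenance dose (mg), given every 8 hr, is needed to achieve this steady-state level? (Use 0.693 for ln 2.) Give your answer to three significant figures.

Vd(total) = 86 kg × 6.7 L/kg = 576.2 L
k = 0.693/28.4 = 0.02440 h⁻¹, so CL = k·Vd = 0.02440 × 576.2 = 14.06 L/h
D = CL × Css × τ / F = 14.06 × 18 × 8 / 0.2 = 10120 mg

10100 mg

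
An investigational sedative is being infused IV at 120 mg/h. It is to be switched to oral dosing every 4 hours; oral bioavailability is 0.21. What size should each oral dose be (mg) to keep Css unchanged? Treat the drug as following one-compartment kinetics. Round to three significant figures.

2290 mg

To maintain the same Css, the systemic dosing rate must be unchanged: F·D/τ = infusion rate.
D = rate × τ / F = 120 × 4 / 0.21 = 2286 mg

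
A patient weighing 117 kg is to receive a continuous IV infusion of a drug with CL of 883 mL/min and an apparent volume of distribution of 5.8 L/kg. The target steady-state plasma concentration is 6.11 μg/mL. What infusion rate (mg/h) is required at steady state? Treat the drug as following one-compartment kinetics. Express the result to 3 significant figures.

324 mg/h

CL = 883 mL/min × 60/1000 = 52.98 L/h
Infusion rate = CL · Css = 52.98 L/h × 6.11 mg/L = 323.7 mg/h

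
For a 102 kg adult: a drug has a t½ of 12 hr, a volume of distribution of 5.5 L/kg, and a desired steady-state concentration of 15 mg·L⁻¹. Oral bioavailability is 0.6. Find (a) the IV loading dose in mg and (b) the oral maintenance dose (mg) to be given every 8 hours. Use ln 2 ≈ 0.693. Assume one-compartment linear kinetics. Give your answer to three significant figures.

(a) 8420 mg; (b) 6480 mg

Vd(total) = 102 kg × 5.5 L/kg = 561.0 L
LD = Vd × C = 561.0 × 15 = 8415 mg
CL = 0.693 × Vd / t½ = 0.693 × 561.0 / 12 = 32.40 L/h
D = CL × Css × τ / F = 32.40 × 15 × 8 / 0.6 = 6480 mg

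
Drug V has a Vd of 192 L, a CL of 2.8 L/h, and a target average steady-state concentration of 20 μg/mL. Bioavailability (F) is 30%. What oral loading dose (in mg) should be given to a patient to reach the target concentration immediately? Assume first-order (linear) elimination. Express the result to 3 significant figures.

12800 mg

The loading dose fills Vd to the target concentration.
LD = Vd × C / F = 192.0 × 20.00 / 0.3 = 12800 mg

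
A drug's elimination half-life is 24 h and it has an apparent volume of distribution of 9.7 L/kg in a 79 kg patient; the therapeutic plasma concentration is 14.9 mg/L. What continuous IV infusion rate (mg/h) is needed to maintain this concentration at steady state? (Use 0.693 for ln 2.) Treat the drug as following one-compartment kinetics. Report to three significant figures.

330 mg/h

Vd(total) = 79 kg × 9.7 L/kg = 766.3 L
CL = ln 2 · Vd / t½ = 0.693 × 766.3 / 24 = 22.13 L/h
Infusion rate = CL × Css = 22.13 × 14.9 = 329.7 mg/h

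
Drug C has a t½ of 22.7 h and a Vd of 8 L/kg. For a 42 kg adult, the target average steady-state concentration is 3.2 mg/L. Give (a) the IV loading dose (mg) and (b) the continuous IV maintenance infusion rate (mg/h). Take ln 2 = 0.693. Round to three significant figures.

(a) 1080 mg; (b) 32.8 mg/h

Vd = 8 L/kg × 42 kg = 336.0 L
LD = Vd × C = 336.0 × 3.2 = 1075 mg
CL = 0.693 × Vd / t½ = 0.693 × 336.0 / 22.7 = 10.26 L/h
Infusion rate = CL × Css = 10.26 × 3.2 = 32.83 mg/h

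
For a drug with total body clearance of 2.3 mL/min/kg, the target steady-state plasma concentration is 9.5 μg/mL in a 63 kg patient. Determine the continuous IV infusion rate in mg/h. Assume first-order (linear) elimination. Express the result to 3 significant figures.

82.6 mg/h

CL = 2.3 mL/min/kg × 63 kg = 144.9 mL/min = 144.9 × 60/1000 = 8.694 L/h
At steady state, infusion rate equals elimination rate: rate in = CL × Css.
R₀ = 8.694 × 9.5 = 82.59 mg/h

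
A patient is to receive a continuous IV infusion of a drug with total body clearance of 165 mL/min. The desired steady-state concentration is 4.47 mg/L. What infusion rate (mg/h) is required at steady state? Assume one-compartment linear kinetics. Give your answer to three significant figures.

CL = 165 mL/min = 165 × 0.06 = 9.900 L/h
Infusion rate = CL · Css = 9.900 L/h × 4.47 mg/L = 44.25 mg/h

44.3 mg/h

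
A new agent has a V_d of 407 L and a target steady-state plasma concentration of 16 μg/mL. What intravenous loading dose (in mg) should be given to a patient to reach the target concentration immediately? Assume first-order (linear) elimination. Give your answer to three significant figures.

6510 mg

The loading dose fills Vd to the target concentration.
LD = Vd × C = 407.0 × 16.00 = 6512 mg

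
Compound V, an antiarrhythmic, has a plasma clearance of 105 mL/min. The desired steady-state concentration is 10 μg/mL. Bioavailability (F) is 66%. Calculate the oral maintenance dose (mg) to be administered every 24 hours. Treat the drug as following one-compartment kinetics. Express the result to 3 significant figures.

CL = 105 mL/min = 105 × 0.06 = 6.300 L/h
D = CL × Css × τ / F = 6.300 × 10 × 24 / 0.66 = 2291 mg

2290 mg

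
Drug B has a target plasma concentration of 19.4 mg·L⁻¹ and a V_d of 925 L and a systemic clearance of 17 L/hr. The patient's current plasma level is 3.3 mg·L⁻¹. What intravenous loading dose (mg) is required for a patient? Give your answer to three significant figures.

Concentration deficit ΔC = 19.4 − 3.3 = 16.10 mg/L
LD = Vd × ΔC = 925.0 × 16.10 = 14890 mg

14900 mg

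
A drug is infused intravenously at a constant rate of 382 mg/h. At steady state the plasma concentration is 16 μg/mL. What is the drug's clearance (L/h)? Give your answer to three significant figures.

23.9 L/h

At steady state, infusion rate = CL × Css, so CL = rate / Css.
CL = 382 / 16 = 23.88 L/h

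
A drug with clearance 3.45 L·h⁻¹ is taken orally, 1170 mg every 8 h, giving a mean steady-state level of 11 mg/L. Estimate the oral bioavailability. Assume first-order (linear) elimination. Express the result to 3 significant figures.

0.259

F·D/τ = CL·Css at steady state → F = CL·Css·τ / D.
F = 3.45 × 11 × 8 / 1170 = 0.259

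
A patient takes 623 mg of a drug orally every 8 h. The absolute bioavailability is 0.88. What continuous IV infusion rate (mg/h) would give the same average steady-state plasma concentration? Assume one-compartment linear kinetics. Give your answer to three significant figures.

68.5 mg/h

Equivalent systemic input: infusion rate = F·D/τ.
Rate = 0.88 × 623 / 8 = 68.53 mg/h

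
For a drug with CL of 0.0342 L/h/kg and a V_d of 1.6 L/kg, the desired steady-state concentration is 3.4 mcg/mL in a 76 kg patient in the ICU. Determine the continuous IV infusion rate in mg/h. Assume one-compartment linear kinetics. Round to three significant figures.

8.84 mg/h

CL = 0.0342 L/h/kg × 76 kg = 2.599 L/h
Infusion rate = CL · Css = 2.599 L/h × 3.4 mg/L = 8.837 mg/h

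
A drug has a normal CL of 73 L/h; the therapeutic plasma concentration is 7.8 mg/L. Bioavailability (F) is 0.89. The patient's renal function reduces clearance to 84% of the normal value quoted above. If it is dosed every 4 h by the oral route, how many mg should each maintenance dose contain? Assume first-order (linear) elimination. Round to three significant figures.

Patient clearance = 0.84 × 73.00 = 61.32 L/h
D = CL × Css × τ / F = 61.32 × 7.8 × 4 / 0.89 = 2150 mg

2150 mg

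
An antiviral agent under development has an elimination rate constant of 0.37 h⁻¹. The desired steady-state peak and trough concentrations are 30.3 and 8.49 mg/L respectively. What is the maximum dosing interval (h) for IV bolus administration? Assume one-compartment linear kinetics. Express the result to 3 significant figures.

3.44 h

Between IV bolus doses, concentration decays as C = C₀·e^(−kτ), so C_peak/C_trough = e^(kτ).
τ_max = ln(C_peak/C_trough) / k = ln(30.3/8.49) / 0.3700 = 1.272 / 0.3700 = 3.438 h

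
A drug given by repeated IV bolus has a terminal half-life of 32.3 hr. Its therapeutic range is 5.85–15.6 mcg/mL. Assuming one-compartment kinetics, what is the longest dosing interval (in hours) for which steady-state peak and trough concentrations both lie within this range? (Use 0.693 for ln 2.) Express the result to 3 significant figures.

k = 0.693 / t½ = 0.693 / 32.3 = 0.02146 h⁻¹
Between IV bolus doses, concentration decays as C = C₀·e^(−kτ), so C_peak/C_trough = e^(kτ).
τ_max = ln(C_peak/C_trough) / k = ln(15.6/5.85) / 0.02146 = 0.9808 / 0.02146 = 45.70 h

45.7 h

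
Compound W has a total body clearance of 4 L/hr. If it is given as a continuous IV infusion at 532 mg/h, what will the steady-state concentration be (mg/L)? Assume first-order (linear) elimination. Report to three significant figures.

133 mg/L

Css = rate / CL = 532 / 4.000 = 133.0 mg/L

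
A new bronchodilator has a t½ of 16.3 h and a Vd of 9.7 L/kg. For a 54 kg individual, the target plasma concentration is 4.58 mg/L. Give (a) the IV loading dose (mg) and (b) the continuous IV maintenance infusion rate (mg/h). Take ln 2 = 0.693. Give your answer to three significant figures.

(a) 2400 mg; (b) 102 mg/h

Vd = 9.7 L/kg × 54 kg = 523.8 L
LD = Vd × C = 523.8 × 4.58 = 2399 mg
CL = 0.693 × Vd / t½ = 0.693 × 523.8 / 16.3 = 22.27 L/h
Infusion rate = CL × Css = 22.27 × 4.58 = 102.0 mg/h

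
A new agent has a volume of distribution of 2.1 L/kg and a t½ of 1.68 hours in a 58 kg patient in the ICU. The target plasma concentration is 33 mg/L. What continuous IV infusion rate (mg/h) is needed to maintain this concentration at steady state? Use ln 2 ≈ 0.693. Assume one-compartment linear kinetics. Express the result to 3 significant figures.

Vd = 2.1 L/kg × 58 kg = 121.8 L
k = 0.693/1.68 = 0.4125 h⁻¹, so CL = k·Vd = 0.4125 × 121.8 = 50.24 L/h
Infusion rate = CL × Css = 50.24 × 33 = 1658 mg/h

1660 mg/h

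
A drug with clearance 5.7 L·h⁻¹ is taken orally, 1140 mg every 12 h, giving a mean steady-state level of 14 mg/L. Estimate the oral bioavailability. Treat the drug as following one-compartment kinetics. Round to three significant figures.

0.840

F·D/τ = CL·Css at steady state → F = CL·Css·τ / D.
F = 5.7 × 14 × 12 / 1140 = 0.840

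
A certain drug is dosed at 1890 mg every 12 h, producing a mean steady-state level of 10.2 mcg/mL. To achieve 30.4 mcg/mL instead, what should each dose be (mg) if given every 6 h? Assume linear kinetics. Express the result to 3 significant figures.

For first-order elimination, Css ∝ F·D/(CL·τ); F and CL are unchanged, so Css ∝ D/τ.
D₂ = D₁ × (Css,target / Css,current) × (τ₂/τ₁) = 1890 × (30.4/10.2) × (6/12) = 2816 mg

2820 mg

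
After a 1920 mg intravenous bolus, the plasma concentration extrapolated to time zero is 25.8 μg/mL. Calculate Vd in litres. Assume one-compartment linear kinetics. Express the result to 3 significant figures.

Immediately after an IV bolus, C₀ = Dose / Vd, so Vd = Dose / C₀.
Vd = 1920 / 25.8 = 74.42 L

74.4 L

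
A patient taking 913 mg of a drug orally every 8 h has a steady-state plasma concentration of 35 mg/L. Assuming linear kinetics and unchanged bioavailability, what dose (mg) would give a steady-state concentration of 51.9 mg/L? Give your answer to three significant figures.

1350 mg

With linear kinetics, Css is proportional to dose rate (D/τ) at fixed clearance.
D₂ = D₁ × (Css,target / Css,current) = 913 × 51.9/35 = 1354 mg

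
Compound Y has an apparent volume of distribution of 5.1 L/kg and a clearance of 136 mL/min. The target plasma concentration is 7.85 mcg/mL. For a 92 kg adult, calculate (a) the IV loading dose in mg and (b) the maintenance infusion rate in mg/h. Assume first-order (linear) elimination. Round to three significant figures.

(a) 3680 mg; (b) 64.1 mg/h

Vd = 5.1 L/kg × 92 kg = 469.2 L
LD = Vd · C_target = 469.2 × 7.85 = 3683 mg
CL = 136 mL/min × 60/1000 = 8.160 L/h
Maintenance infusion rate = CL × Css = 8.160 × 7.85 = 64.06 mg/h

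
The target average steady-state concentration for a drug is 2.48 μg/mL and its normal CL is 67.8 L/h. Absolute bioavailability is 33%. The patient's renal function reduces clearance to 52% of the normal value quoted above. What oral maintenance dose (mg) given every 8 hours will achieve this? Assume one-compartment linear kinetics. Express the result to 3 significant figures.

2120 mg

Patient clearance = 0.52 × 67.80 = 35.26 L/h
At steady state, dose per interval replaces the amount cleared in that interval: F·D/τ = CL·Css.
D = CL × Css × τ / F = 35.26 × 2.48 × 8 / 0.33 = 2120 mg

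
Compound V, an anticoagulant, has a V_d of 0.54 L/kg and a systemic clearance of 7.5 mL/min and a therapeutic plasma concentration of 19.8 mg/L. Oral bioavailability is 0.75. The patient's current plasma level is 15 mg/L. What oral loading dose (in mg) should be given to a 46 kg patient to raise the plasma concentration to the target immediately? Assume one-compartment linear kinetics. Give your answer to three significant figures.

Total Vd = 0.54 × 46 = 24.84 L
LD is governed by Vd — clearance does not enter the loading-dose calculation.
Concentration deficit ΔC = 19.8 − 15 = 4.800 mg/L
LD = Vd × ΔC / F = 24.84 × 4.800 / 0.75 = 159.0 mg

159 mg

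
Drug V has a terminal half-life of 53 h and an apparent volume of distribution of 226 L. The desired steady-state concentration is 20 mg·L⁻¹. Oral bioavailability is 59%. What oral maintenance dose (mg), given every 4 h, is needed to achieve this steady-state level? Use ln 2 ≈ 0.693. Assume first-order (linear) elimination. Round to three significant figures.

CL = 0.693 × Vd / t½ = 0.693 × 226.0 / 53 = 2.955 L/h
D = CL × Css × τ / F = 2.955 × 20 × 4 / 0.59 = 400.7 mg

401 mg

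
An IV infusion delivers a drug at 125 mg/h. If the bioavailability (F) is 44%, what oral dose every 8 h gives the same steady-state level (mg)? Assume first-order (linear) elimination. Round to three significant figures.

To maintain the same Css, the systemic dosing rate must be unchanged: F·D/τ = infusion rate.
D = rate × τ / F = 125 × 8 / 0.44 = 2273 mg

2270 mg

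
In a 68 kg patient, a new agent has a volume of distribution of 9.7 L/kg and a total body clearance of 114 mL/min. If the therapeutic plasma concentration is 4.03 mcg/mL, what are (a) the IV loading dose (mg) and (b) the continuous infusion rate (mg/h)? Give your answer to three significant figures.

(a) 2660 mg; (b) 27.6 mg/h

Vd = 9.7 L/kg × 68 kg = 659.6 L
Loading dose = Vd × C = 659.6 × 4.03 = 2658 mg
CL = 114 mL/min = 114 × 0.06 = 6.840 L/h
Infusion rate = 6.840 L/h × 4.03 mg/L = 27.57 mg/h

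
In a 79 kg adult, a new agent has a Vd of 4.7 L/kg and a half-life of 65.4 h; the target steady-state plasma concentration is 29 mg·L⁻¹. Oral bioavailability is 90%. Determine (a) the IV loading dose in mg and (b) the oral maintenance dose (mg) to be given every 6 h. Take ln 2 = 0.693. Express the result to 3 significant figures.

Total Vd = 4.7 × 79 = 371.3 L
LD = Vd × C = 371.3 × 29 = 10770 mg
CL = 0.693 × Vd / t½ = 0.693 × 371.3 / 65.4 = 3.934 L/h
D = CL × Css × τ / F = 3.934 × 29 × 6 / 0.9 = 760.6 mg

(a) 10800 mg; (b) 761 mg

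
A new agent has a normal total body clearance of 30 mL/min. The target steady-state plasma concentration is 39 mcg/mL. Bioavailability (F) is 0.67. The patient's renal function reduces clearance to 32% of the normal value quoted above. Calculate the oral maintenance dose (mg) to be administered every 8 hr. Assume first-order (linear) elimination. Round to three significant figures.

Convert clearance: 30 mL/min × 60 min/h ÷ 1000 mL/L = 1.800 L/h
Patient clearance = 0.32 × 1.800 = 0.5760 L/h
D = CL × Css × τ / F = 0.5760 × 39 × 8 / 0.67 = 268.2 mg

268 mg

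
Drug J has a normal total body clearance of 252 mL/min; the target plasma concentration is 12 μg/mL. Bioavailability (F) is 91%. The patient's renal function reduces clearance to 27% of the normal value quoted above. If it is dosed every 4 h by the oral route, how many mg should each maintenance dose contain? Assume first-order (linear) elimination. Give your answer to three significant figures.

CL = 252 mL/min × 60/1000 = 15.12 L/h
Patient clearance = 0.27 × 15.12 = 4.082 L/h
D = CL × Css × τ / F = 4.082 × 12 × 4 / 0.91 = 215.3 mg

215 mg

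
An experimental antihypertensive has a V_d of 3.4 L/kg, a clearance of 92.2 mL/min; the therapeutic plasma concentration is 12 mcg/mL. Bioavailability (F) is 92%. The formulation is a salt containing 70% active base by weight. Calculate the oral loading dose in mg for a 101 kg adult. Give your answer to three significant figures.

Total Vd = 3.4 × 101 = 343.4 L
LD = Vd × C / F / S = 343.4 × 12.00 / 0.92 / 0.7 = 6399 mg

6400 mg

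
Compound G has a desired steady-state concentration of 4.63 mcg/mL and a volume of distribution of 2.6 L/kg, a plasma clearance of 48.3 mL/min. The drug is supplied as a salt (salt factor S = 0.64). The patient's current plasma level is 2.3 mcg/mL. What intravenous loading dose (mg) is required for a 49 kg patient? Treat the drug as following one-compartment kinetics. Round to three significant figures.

Vd = 2.6 L/kg × 49 kg = 127.4 L
LD is governed by Vd — clearance does not enter the loading-dose calculation.
Concentration deficit ΔC = 4.63 − 2.3 = 2.330 mg/L
LD = Vd × ΔC / S = 127.4 × 2.330 / 0.64 = 463.8 mg

464 mg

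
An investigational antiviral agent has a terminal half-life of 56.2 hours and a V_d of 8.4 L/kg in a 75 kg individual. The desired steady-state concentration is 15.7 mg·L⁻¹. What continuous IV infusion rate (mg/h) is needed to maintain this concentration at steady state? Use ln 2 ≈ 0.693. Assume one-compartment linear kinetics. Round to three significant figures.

Vd(total) = 75 kg × 8.4 L/kg = 630.0 L
CL = ln 2 · Vd / t½ = 0.693 × 630.0 / 56.2 = 7.769 L/h
Infusion rate = CL × Css = 7.769 × 15.7 = 122.0 mg/h

122 mg/h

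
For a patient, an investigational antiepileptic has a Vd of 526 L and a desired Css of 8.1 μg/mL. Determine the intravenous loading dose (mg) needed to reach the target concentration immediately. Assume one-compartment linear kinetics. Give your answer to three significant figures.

LD = Vd × C = 526.0 × 8.100 = 4261 mg

4260 mg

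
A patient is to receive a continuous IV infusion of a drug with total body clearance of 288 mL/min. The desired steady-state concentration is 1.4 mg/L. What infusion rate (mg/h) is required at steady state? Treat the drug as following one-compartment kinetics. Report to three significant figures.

24.2 mg/h

CL = 288 mL/min × 60/1000 = 17.28 L/h
At steady state, infusion rate equals elimination rate: rate in = CL × Css.
R₀ = 17.28 × 1.4 = 24.19 mg/h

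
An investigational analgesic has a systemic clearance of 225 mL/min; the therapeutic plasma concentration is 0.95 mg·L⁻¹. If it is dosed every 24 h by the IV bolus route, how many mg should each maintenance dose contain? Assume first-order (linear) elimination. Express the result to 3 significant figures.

CL = 225 mL/min = 225 × 0.06 = 13.50 L/h
At steady state, dose per interval replaces the amount cleared in that interval: D/τ = CL·Css.
D = CL × Css × τ = 13.50 × 0.95 × 24 = 307.8 mg

308 mg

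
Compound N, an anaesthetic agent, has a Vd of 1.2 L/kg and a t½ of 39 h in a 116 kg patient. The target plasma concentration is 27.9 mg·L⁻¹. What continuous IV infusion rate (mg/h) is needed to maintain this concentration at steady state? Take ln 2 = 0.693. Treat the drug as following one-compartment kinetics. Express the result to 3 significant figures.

Vd = 1.2 L/kg × 116 kg = 139.2 L
k = 0.693/39 = 0.01777 h⁻¹, so CL = k·Vd = 0.01777 × 139.2 = 2.474 L/h
Infusion rate = CL × Css = 2.474 × 27.9 = 69.02 mg/h

69.0 mg/h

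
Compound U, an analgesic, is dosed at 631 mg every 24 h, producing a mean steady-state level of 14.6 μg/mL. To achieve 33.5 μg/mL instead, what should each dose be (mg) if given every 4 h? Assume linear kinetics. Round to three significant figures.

For first-order elimination, Css ∝ F·D/(CL·τ); F and CL are unchanged, so Css ∝ D/τ.
D₂ = D₁ × (Css,target / Css,current) × (τ₂/τ₁) = 631 × (33.5/14.6) × (4/24) = 241.3 mg

241 mg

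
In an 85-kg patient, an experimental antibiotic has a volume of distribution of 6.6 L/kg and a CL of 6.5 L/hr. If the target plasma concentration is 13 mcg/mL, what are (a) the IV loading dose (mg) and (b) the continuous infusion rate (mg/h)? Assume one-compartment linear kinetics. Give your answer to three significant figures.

Vd = 6.6 L/kg × 85 kg = 561.0 L
Loading: fill Vd to C_target → 561.0 L × 13 mg/L = 7293 mg
Infusion rate = 6.500 L/h × 13 mg/L = 84.50 mg/h

(a) 7290 mg; (b) 84.5 mg/h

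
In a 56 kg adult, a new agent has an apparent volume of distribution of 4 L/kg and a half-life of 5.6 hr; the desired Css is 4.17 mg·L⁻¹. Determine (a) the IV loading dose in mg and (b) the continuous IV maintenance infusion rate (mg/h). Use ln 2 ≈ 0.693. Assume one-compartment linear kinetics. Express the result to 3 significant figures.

(a) 934 mg; (b) 116 mg/h

Vd = 4 L/kg × 56 kg = 224.0 L
LD = Vd × C = 224.0 × 4.17 = 934.1 mg
CL = 0.693 × Vd / t½ = 0.693 × 224.0 / 5.6 = 27.72 L/h
Infusion rate = CL × Css = 27.72 × 4.17 = 115.6 mg/h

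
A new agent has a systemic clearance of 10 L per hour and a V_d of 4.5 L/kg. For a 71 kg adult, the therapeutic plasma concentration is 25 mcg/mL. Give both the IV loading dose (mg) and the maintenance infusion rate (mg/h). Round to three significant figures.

(a) 7990 mg; (b) 250 mg/h

Vd = 4.5 L/kg × 71 kg = 319.5 L
Loading: fill Vd to C_target → 319.5 L × 25 mg/L = 7988 mg
Infusion rate = 10.00 L/h × 25 mg/L = 250.0 mg/h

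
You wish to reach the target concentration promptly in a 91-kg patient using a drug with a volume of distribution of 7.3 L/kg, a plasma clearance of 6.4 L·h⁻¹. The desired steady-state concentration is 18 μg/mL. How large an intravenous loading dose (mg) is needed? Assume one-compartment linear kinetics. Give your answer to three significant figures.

12000 mg

Vd = 7.3 L/kg × 91 kg = 664.3 L
LD = Vd × C = 664.3 × 18.00 = 11960 mg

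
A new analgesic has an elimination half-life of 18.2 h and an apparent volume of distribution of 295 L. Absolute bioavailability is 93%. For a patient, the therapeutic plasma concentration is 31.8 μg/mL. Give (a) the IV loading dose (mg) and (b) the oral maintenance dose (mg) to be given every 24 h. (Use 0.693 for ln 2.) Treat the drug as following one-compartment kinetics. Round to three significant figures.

(a) 9380 mg; (b) 9220 mg

LD = Vd × C = 295.0 × 31.8 = 9381 mg
CL = 0.693 × Vd / t½ = 0.693 × 295.0 / 18.2 = 11.23 L/h
D = CL × Css × τ / F = 11.23 × 31.8 × 24 / 0.93 = 9216 mg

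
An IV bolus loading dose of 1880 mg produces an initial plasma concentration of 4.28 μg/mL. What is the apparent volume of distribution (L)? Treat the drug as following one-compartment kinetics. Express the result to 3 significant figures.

Immediately after an IV bolus, C₀ = Dose / Vd, so Vd = Dose / C₀.
Vd = 1880 / 4.28 = 439.3 L

439 L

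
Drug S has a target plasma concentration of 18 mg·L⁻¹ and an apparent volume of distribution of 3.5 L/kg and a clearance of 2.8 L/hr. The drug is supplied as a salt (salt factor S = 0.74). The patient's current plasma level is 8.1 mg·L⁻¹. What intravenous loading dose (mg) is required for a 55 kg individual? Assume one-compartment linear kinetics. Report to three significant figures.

2580 mg

Total Vd = 3.5 × 55 = 192.5 L
Concentration deficit ΔC = 18 − 8.1 = 9.900 mg/L
LD = Vd × ΔC / S = 192.5 × 9.900 / 0.74 = 2575 mg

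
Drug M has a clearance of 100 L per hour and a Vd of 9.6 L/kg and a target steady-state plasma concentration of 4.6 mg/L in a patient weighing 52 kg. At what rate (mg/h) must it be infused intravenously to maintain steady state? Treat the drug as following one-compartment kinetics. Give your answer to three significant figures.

460 mg/h

Infusion rate = CL · Css = 100.0 L/h × 4.6 mg/L = 460.0 mg/h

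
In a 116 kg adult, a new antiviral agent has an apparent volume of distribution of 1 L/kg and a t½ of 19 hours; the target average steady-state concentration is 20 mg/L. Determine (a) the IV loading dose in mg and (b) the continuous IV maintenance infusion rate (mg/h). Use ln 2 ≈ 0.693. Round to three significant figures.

Vd = 1 L/kg × 116 kg = 116.0 L
LD = Vd × C = 116.0 × 20 = 2320 mg
CL = 0.693 × Vd / t½ = 0.693 × 116.0 / 19 = 4.231 L/h
Infusion rate = CL × Css = 4.231 × 20 = 84.62 mg/h

(a) 2320 mg; (b) 84.6 mg/h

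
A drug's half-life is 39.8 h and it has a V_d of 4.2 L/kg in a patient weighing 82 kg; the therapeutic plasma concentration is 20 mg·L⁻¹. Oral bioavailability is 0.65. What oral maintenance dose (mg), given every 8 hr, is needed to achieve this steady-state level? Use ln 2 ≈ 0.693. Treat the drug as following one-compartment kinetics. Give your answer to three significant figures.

Total Vd = 4.2 × 82 = 344.4 L
k = 0.693/39.8 = 0.01741 h⁻¹, so CL = k·Vd = 0.01741 × 344.4 = 5.996 L/h
D = CL × Css × τ / F = 5.996 × 20 × 8 / 0.65 = 1476 mg

1480 mg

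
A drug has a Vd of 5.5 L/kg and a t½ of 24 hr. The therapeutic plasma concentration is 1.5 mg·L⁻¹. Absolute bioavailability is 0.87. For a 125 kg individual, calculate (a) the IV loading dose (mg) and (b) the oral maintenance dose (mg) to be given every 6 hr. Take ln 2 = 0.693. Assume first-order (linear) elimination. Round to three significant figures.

Total Vd = 5.5 × 125 = 687.5 L
LD = Vd × C = 687.5 × 1.5 = 1031 mg
CL = 0.693 × Vd / t½ = 0.693 × 687.5 / 24 = 19.85 L/h
D = CL × Css × τ / F = 19.85 × 1.5 × 6 / 0.87 = 205.3 mg

(a) 1030 mg; (b) 205 mg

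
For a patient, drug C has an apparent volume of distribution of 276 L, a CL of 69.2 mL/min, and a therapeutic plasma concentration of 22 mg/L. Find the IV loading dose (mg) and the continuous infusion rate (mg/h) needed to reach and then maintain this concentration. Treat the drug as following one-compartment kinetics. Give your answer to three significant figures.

(a) 6070 mg; (b) 91.3 mg/h

Loading dose = Vd × C = 276.0 × 22 = 6072 mg
Convert clearance: 69.2 mL/min × 60 min/h ÷ 1000 mL/L = 4.152 L/h
Maintenance infusion rate = CL × Css = 4.152 × 22 = 91.34 mg/h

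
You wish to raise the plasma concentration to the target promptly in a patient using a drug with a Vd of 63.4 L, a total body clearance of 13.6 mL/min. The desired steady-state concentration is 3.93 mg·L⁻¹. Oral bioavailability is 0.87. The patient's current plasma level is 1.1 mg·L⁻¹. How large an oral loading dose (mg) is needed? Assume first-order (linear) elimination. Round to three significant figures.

Concentration deficit ΔC = 3.93 − 1.1 = 2.830 mg/L
LD = Vd × ΔC / F = 63.40 × 2.830 / 0.87 = 206.2 mg

206 mg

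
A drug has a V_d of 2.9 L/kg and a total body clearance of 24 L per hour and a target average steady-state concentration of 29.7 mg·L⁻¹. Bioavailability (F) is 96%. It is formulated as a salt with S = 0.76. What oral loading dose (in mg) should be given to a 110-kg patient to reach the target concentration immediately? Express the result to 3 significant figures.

Vd = 2.9 L/kg × 110 kg = 319.0 L
LD = Vd × C / F / S = 319.0 × 29.70 / 0.96 / 0.76 = 12990 mg

13000 mg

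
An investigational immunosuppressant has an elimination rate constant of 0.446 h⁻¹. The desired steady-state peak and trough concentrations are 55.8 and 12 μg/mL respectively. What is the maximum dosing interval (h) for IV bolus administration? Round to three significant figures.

3.45 h

Between IV bolus doses, concentration decays as C = C₀·e^(−kτ), so C_peak/C_trough = e^(kτ).
τ_max = ln(C_peak/C_trough) / k = ln(55.8/12) / 0.4460 = 1.537 / 0.4460 = 3.446 h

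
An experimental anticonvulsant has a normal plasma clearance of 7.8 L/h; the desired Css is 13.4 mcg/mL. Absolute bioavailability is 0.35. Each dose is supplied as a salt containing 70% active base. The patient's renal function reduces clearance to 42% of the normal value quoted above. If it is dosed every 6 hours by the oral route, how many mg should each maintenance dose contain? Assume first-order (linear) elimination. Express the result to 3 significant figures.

1080 mg

Patient clearance = 0.42 × 7.800 = 3.276 L/h
At steady state, dose per interval replaces the amount cleared in that interval: F·S·D/τ = CL·Css.
D = CL × Css × τ / F / S = 3.276 × 13.4 × 6 / 0.35 / 0.7 = 1075 mg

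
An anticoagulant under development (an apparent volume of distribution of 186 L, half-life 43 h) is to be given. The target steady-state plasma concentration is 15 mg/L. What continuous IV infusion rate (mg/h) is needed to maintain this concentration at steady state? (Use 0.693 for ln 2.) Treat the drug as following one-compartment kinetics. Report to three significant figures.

45.0 mg/h

k = 0.693/43 = 0.01612 h⁻¹, so CL = k·Vd = 0.01612 × 186.0 = 2.998 L/h
Infusion rate = CL × Css = 2.998 × 15 = 44.97 mg/h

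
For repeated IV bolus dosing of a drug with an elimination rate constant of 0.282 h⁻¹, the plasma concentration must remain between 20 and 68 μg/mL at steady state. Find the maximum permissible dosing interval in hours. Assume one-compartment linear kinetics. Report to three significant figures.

4.34 h

Between IV bolus doses, concentration decays as C = C₀·e^(−kτ), so C_peak/C_trough = e^(kτ).
τ_max = ln(C_peak/C_trough) / k = ln(68/20) / 0.2820 = 1.224 / 0.2820 = 4.340 h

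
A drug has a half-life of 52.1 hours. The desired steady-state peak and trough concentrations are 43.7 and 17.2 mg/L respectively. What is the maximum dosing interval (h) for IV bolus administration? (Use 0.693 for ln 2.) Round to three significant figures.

70.1 h

k = 0.693 / t½ = 0.693 / 52.1 = 0.01330 h⁻¹
Between IV bolus doses, concentration decays as C = C₀·e^(−kτ), so C_peak/C_trough = e^(kτ).
τ_max = ln(C_peak/C_trough) / k = ln(43.7/17.2) / 0.01330 = 0.9324 / 0.01330 = 70.11 h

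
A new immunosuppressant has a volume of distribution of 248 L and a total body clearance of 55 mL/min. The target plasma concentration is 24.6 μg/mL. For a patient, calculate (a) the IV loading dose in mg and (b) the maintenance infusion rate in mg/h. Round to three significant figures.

LD = Vd · C_target = 248.0 × 24.6 = 6101 mg
CL = 55 mL/min = 55 × 0.06 = 3.300 L/h
Infusion rate = 3.300 L/h × 24.6 mg/L = 81.18 mg/h

(a) 6100 mg; (b) 81.2 mg/h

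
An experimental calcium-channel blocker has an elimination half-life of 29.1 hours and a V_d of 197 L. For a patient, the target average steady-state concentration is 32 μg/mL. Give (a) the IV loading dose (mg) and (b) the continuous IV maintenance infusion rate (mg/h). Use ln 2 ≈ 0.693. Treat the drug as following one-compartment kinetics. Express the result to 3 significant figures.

(a) 6300 mg; (b) 150 mg/h

LD = Vd × C = 197.0 × 32 = 6304 mg
CL = 0.693 × Vd / t½ = 0.693 × 197.0 / 29.1 = 4.691 L/h
Infusion rate = CL × Css = 4.691 × 32 = 150.1 mg/h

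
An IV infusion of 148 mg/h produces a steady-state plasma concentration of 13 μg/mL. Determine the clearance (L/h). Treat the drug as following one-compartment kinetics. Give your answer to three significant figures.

11.4 L/h

At steady state, infusion rate = CL × Css, so CL = rate / Css.
CL = 148 / 13 = 11.38 L/h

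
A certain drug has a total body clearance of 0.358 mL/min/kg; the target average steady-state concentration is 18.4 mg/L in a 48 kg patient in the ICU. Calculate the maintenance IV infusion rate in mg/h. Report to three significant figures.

19.0 mg/h

CL = 0.358 mL/min/kg × 48 kg = 17.18 mL/min = 17.18 × 60/1000 = 1.031 L/h
At steady state, infusion rate equals elimination rate: rate in = CL × Css.
R₀ = 1.031 × 18.4 = 18.97 mg/h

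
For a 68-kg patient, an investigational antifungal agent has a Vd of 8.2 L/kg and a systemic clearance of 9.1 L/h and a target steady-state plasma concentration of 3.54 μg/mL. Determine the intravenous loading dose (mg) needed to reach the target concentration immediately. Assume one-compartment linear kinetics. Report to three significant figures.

1970 mg

Vd = 8.2 L/kg × 68 kg = 557.6 L
LD = Vd × C = 557.6 × 3.540 = 1974 mg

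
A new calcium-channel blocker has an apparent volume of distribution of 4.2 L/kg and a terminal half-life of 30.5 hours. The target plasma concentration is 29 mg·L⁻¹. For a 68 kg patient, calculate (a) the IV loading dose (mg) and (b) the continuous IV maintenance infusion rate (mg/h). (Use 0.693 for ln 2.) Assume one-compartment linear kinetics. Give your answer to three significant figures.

(a) 8280 mg; (b) 188 mg/h

Total Vd = 4.2 × 68 = 285.6 L
LD = Vd × C = 285.6 × 29 = 8282 mg
CL = 0.693 × Vd / t½ = 0.693 × 285.6 / 30.5 = 6.489 L/h
Infusion rate = CL × Css = 6.489 × 29 = 188.2 mg/h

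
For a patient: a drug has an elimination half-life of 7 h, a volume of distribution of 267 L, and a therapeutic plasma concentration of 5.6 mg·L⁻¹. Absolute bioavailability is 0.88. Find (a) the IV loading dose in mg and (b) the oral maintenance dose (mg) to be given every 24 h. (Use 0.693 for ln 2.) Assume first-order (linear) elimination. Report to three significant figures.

LD = Vd × C = 267.0 × 5.6 = 1495 mg
CL = 0.693 × Vd / t½ = 0.693 × 267.0 / 7 = 26.43 L/h
D = CL × Css × τ / F = 26.43 × 5.6 × 24 / 0.88 = 4037 mg

(a) 1500 mg; (b) 4040 mg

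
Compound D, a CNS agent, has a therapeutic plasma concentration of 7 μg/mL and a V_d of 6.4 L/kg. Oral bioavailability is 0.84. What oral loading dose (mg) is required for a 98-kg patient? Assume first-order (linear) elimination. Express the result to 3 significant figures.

5230 mg

Total Vd = 6.4 × 98 = 627.2 L
The loading dose fills Vd to the target concentration.
LD = Vd × C / F = 627.2 × 7.000 / 0.84 = 5227 mg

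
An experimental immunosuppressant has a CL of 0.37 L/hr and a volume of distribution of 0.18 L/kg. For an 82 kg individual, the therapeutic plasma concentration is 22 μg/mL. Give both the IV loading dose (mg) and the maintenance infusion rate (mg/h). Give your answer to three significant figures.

(a) 325 mg; (b) 8.14 mg/h

Vd(total) = 82 kg × 0.18 L/kg = 14.76 L
LD = Vd · C_target = 14.76 × 22 = 324.7 mg
Maintenance infusion rate = CL × Css = 0.3700 × 22 = 8.140 mg/h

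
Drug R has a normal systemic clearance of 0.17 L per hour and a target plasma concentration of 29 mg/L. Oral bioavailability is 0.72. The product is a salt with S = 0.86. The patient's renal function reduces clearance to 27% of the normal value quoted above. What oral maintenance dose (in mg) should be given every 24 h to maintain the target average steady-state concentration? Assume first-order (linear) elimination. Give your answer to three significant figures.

51.6 mg

Patient clearance = 0.27 × 0.1700 = 0.04590 L/h
D = CL × Css × τ / F / S = 0.04590 × 29 × 24 / 0.72 / 0.86 = 51.59 mg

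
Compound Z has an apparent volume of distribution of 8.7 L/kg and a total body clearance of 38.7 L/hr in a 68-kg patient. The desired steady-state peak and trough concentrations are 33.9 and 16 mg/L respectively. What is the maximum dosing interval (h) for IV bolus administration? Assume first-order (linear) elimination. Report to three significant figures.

11.5 h

Total Vd = 8.7 × 68 = 591.6 L
k = CL / Vd = 38.70 / 591.6 = 0.06542 h⁻¹
Between IV bolus doses, concentration decays as C = C₀·e^(−kτ), so C_peak/C_trough = e^(kτ).
τ_max = ln(C_peak/C_trough) / k = ln(33.9/16) / 0.06542 = 0.7508 / 0.06542 = 11.48 h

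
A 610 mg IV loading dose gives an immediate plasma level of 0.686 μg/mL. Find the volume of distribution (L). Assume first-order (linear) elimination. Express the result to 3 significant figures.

Immediately after an IV bolus, C₀ = Dose / Vd, so Vd = Dose / C₀.
Vd = 610 / 0.686 = 889.2 L

889 L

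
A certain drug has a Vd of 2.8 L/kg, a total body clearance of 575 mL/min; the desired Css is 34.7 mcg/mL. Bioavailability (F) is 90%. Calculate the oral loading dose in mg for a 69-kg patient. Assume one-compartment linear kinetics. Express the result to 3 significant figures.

Vd = 2.8 L/kg × 69 kg = 193.2 L
LD = Vd × C / F = 193.2 × 34.70 / 0.9 = 7449 mg

7450 mg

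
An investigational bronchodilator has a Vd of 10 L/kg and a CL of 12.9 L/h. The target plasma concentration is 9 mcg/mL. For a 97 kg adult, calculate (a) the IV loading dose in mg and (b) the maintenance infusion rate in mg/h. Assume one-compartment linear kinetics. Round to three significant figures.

(a) 8730 mg; (b) 116 mg/h

Vd = 10 L/kg × 97 kg = 970.0 L
Loading: fill Vd to C_target → 970.0 L × 9 mg/L = 8730 mg
Maintenance: replace elimination → rate = CL × Css = 12.90 × 9 = 116.1 mg/h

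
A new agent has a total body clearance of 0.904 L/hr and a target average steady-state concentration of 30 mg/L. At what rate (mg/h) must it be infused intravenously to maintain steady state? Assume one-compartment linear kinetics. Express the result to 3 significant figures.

27.1 mg/h

Infusion rate = CL · Css = 0.9040 L/h × 30 mg/L = 27.12 mg/h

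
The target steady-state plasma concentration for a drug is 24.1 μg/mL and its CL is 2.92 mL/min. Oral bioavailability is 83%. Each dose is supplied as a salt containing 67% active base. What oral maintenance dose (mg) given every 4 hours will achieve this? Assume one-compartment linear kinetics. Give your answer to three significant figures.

30.4 mg

CL = 2.92 mL/min × 60/1000 = 0.1752 L/h
D = CL × Css × τ / F / S = 0.1752 × 24.1 × 4 / 0.83 / 0.67 = 30.37 mg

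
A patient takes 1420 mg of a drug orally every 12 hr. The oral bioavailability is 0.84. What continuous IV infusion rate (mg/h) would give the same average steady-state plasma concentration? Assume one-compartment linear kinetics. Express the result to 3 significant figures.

99.4 mg/h

Equivalent systemic input: infusion rate = F·D/τ.
Rate = 0.84 × 1420 / 12 = 99.40 mg/h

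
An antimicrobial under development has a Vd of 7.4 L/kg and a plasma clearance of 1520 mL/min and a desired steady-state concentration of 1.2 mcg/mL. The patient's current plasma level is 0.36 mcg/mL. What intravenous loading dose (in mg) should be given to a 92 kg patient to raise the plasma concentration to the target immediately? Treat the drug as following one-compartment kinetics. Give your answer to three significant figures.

Total Vd = 7.4 × 92 = 680.8 L
Concentration deficit ΔC = 1.2 − 0.36 = 0.8400 mg/L
LD = Vd × ΔC = 680.8 × 0.8400 = 571.9 mg

572 mg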